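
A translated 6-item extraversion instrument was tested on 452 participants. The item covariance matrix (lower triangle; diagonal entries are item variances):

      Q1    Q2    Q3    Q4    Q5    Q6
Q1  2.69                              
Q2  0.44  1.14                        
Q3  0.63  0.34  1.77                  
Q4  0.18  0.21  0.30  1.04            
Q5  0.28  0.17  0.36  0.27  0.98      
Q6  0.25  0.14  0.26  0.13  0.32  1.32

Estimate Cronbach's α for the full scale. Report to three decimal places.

Σσ²ᵢ = 2.69 + 1.14 + 1.77 + 1.04 + 0.98 + 1.32 = 8.94
Sum of off-diagonal covariances = 4.28
σ²_T = 8.94 + 2 × 4.28 = 17.50
α = (k/(k−1))·(1 − Σσ²ᵢ/σ²_T) = (6/5)·(1 − 8.94/17.50) = 0.587

Cronbach's α = 0.587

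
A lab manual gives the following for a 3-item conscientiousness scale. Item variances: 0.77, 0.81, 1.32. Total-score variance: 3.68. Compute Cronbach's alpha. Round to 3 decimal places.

ΣVar(i) = 0.77 + 0.81 + 1.32 = 2.90
α = (k/(k−1))·(1 − ΣVar(i)/σ²_T) = (3/2)·(1 − 2.90/3.68) = 0.318

α = 0.318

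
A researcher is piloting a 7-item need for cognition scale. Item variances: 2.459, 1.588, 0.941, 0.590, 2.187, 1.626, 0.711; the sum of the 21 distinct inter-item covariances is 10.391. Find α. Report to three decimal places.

Σσ²ᵢ = 2.459 + 1.588 + 0.941 + 0.590 + 2.187 + 1.626 + 0.711 = 10.102
Sum of distinct covariances = 10.391
σ²_total = Σσ²ᵢ + 2·Σcov = 10.102 + 2 × 10.391 = 30.884
α = (7/6)·(1 − 10.102/30.884) = 0.785

α = 0.785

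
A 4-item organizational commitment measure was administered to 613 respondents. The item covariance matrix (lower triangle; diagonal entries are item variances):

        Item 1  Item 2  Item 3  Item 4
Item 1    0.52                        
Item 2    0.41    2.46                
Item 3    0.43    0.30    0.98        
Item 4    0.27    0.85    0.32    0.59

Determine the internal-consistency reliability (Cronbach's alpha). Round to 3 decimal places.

α = 0.709

sum of item variances = 0.52 + 2.46 + 0.98 + 0.59 = 4.55
Sum of off-diagonal covariances = 2.58
total variance = 4.55 + 2 × 2.58 = 9.71
α = (k/(k−1))·(1 − sum of item variances/total variance) = (4/3)·(1 − 4.55/9.71) = 0.709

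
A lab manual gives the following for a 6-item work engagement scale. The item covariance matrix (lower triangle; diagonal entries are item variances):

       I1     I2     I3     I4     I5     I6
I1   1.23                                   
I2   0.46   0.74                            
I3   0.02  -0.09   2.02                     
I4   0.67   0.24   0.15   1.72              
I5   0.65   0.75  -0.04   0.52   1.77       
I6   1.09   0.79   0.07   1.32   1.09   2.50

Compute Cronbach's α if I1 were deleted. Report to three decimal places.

α = 0.654

Remaining items: I2, I3, I4, I5, I6 (k = 5).
Σσᵢ² = 0.74 + 2.02 + 1.72 + 1.77 + 2.50 = 8.75
total variance = 8.75 + 2 × 4.80 = 18.35
α (item deleted) = (5/4)·(1 − 8.75/18.35) = 0.654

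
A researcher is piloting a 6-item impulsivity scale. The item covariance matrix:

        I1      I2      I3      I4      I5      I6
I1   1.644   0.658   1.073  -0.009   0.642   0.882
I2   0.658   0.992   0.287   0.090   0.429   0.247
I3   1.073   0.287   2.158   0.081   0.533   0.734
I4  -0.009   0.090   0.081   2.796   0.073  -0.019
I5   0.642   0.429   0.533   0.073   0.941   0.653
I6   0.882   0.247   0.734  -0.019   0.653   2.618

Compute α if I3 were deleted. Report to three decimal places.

α = 0.560

Remaining items: I1, I2, I4, I5, I6 (k = 5).
sum of item variances = 1.644 + 0.992 + 2.796 + 0.941 + 2.618 = 8.991
σ²_total = 8.991 + 2 × 3.646 = 16.283
α (item deleted) = (5/4)·(1 − 8.991/16.283) = 0.560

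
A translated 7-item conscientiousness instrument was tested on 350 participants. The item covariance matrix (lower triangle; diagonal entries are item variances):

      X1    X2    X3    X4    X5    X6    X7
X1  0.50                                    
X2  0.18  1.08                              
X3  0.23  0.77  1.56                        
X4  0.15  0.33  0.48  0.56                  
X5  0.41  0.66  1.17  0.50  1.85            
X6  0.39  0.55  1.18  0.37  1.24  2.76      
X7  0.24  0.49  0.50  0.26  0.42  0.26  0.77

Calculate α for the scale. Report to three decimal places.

α = 0.821

ΣVar(i) = 0.50 + 1.08 + 1.56 + 0.56 + 1.85 + 2.76 + 0.77 = 9.08
Sum of the distinct covariances = 10.78
σ²_total = 9.08 + 2 × 10.78 = 30.64
α = (k/(k−1))·(1 − ΣVar(i)/σ²_total) = (7/6)·(1 − 9.08/30.64) = 0.821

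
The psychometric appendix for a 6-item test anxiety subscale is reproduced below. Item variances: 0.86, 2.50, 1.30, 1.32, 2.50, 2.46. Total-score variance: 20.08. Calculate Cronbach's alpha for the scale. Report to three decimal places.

ΣVar(i) = 0.86 + 2.50 + 1.30 + 1.32 + 2.50 + 2.46 = 10.94
α = (k/(k−1))·(1 − ΣVar(i)/σ²_T) = (6/5)·(1 − 10.94/20.08) = 0.546

Cronbach's alpha = 0.546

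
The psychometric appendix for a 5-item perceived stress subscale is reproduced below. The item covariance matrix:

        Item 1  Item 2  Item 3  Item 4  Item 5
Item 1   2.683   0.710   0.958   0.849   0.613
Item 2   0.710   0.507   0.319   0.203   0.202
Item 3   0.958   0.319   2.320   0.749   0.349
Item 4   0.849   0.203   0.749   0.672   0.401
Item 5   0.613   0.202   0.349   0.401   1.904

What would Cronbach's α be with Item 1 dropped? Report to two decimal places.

Cronbach's α = 0.60

Remaining items: Item 2, Item 3, Item 4, Item 5 (k = 4).
Σσ²ᵢ = 0.507 + 2.320 + 0.672 + 1.904 = 5.403
Var(T) = 5.403 + 2 × 2.223 = 9.849
α (item deleted) = (4/3)·(1 − 5.403/9.849) = 0.60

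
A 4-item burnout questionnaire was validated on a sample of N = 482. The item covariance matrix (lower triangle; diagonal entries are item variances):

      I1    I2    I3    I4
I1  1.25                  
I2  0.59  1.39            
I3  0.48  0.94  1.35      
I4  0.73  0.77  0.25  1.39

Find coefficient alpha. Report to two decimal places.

coefficient alpha = 0.78

Σσᵢ² = 1.25 + 1.39 + 1.35 + 1.39 = 5.38
Sum of the distinct covariances = 3.76
total variance = 5.38 + 2 × 3.76 = 12.90
α = (k/(k−1))·(1 − Σσᵢ²/total variance) = (4/3)·(1 − 5.38/12.90) = 0.78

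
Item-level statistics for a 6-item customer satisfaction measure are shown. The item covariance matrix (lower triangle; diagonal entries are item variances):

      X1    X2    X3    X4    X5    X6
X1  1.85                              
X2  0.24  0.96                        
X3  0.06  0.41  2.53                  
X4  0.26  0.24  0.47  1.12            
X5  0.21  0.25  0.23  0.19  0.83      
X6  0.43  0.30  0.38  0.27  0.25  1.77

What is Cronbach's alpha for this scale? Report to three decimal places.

Cronbach's alpha = 0.577

sum of item variances = 1.85 + 0.96 + 2.53 + 1.12 + 0.83 + 1.77 = 9.06
Σ_{i<j} σ_ij = 4.19
σ²_total = 9.06 + 2 × 4.19 = 17.44
α = (k/(k−1))·(1 − sum of item variances/σ²_total) = (6/5)·(1 − 9.06/17.44) = 0.577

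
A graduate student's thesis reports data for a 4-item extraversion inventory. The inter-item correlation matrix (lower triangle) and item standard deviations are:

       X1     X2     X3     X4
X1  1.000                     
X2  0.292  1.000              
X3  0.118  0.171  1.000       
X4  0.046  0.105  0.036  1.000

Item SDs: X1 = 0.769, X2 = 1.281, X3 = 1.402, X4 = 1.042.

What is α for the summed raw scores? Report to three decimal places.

Σσ²ᵢ = 0.769² + 1.281² + 1.402² + 1.042² = 5.2837
Covariances σ_ij = r_ij · s_i · s_j:
  σ(X1,X2) = 0.292 × 0.769 × 1.281 = 0.2876
  σ(X1,X3) = 0.118 × 0.769 × 1.402 = 0.1272
  σ(X1,X4) = 0.046 × 0.769 × 1.042 = 0.0369
  σ(X2,X3) = 0.171 × 1.281 × 1.402 = 0.3071
  σ(X2,X4) = 0.105 × 1.281 × 1.042 = 0.1402
  σ(X3,X4) = 0.036 × 1.402 × 1.042 = 0.0526
σ²_T = Σσ²ᵢ + 2·Σσ_ij = 5.2837 + 2 × 0.9516 = 7.1869
α = (4/3)·(1 − 5.2837/7.1869) = 0.353

α = 0.353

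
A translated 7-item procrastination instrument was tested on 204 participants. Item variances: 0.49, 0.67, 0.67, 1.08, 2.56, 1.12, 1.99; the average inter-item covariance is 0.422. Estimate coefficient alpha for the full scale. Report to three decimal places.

coefficient alpha = 0.786

sum of item variances = 0.49 + 0.67 + 0.67 + 1.08 + 2.56 + 1.12 + 1.99 = 8.58
Sum of the 21 distinct covariances = 21 × 0.422 = 8.862
σ²_total = sum of item variances + 2·Σcov = 8.58 + 2 × 8.862 = 26.304
α = (7/6)·(1 − 8.58/26.304) = 0.786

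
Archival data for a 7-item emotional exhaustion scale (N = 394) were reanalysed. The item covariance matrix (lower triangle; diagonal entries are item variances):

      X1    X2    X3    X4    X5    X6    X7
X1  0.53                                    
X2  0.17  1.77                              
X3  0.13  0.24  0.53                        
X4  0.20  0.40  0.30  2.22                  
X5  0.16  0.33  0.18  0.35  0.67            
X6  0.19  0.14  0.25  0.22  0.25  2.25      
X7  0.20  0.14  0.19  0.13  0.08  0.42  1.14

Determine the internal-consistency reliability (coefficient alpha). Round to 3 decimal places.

α = 0.591

Σσ²ᵢ = 0.53 + 1.77 + 0.53 + 2.22 + 0.67 + 2.25 + 1.14 = 9.11
Sum of off-diagonal covariances = 4.67
Var(T) = 9.11 + 2 × 4.67 = 18.45
α = (k/(k−1))·(1 − Σσ²ᵢ/Var(T)) = (7/6)·(1 − 9.11/18.45) = 0.591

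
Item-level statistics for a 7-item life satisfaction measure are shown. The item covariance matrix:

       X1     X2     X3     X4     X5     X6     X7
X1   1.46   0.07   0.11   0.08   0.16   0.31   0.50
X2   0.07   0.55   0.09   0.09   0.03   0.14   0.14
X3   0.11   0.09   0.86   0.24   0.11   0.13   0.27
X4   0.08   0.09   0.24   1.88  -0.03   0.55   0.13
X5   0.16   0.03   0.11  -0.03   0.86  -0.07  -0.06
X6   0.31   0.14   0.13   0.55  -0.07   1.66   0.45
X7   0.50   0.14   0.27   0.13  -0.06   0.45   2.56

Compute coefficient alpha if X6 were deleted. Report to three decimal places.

Remaining items: X1, X2, X3, X4, X5, X7 (k = 6).
ΣVar(i) = 1.46 + 0.55 + 0.86 + 1.88 + 0.86 + 2.56 = 8.17
σ²_total = 8.17 + 2 × 1.93 = 12.03
α (item deleted) = (6/5)·(1 − 8.17/12.03) = 0.385

α = 0.385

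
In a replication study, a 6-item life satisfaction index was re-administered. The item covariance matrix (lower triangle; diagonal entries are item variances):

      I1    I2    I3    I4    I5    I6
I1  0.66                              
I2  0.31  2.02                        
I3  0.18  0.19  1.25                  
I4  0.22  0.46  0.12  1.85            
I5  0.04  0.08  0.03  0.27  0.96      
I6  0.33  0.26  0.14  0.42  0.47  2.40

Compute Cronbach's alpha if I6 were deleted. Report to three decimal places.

Remaining items: I1, I2, I3, I4, I5 (k = 5).
Σσᵢ² = 0.66 + 2.02 + 1.25 + 1.85 + 0.96 = 6.74
total variance = 6.74 + 2 × 1.90 = 10.54
α (item deleted) = (5/4)·(1 − 6.74/10.54) = 0.451

α = 0.451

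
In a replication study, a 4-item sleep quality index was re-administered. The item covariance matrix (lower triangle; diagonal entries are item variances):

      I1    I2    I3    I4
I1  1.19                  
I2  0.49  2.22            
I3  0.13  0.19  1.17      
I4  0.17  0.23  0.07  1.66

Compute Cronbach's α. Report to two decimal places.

Cronbach's α = 0.39

sum of item variances = 1.19 + 2.22 + 1.17 + 1.66 = 6.24
Σ_{i<j} σ_ij = 1.28
total variance = 6.24 + 2 × 1.28 = 8.80
α = (k/(k−1))·(1 − sum of item variances/total variance) = (4/3)·(1 − 6.24/8.80) = 0.39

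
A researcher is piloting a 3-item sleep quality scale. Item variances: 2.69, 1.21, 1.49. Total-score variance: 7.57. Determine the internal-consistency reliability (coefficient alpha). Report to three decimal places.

coefficient alpha = 0.432

ΣVar(i) = 2.69 + 1.21 + 1.49 = 5.39
α = (k/(k−1))·(1 − ΣVar(i)/σ²_T) = (3/2)·(1 − 5.39/7.57) = 0.432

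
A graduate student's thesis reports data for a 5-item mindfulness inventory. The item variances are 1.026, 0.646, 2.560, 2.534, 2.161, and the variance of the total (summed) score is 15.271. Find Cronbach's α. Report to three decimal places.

α = 0.519

Σσᵢ² = 1.026 + 0.646 + 2.560 + 2.534 + 2.161 = 8.927
α = (k/(k−1))·(1 − Σσᵢ²/total variance) = (5/4)·(1 − 8.927/15.271) = 0.519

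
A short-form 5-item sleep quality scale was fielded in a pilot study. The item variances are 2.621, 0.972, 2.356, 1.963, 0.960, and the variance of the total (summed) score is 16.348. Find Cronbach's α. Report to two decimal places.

Σσ²ᵢ = 2.621 + 0.972 + 2.356 + 1.963 + 0.960 = 8.872
α = (k/(k−1))·(1 − Σσ²ᵢ/σ²_total) = (5/4)·(1 − 8.872/16.348) = 0.57

Cronbach's α = 0.57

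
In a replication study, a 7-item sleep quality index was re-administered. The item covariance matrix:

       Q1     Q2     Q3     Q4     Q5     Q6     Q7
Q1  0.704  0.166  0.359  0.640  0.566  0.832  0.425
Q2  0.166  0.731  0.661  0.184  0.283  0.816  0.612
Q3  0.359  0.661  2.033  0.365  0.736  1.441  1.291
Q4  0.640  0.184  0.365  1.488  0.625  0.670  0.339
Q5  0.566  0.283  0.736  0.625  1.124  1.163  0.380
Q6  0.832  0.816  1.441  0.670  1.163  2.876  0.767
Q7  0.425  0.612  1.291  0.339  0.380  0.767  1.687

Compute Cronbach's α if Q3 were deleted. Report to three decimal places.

Remaining items: Q1, Q2, Q4, Q5, Q6, Q7 (k = 6).
Σσ²ᵢ = 0.704 + 0.731 + 1.488 + 1.124 + 2.876 + 1.687 = 8.610
σ²_T = 8.610 + 2 × 8.468 = 25.546
α (item deleted) = (6/5)·(1 − 8.610/25.546) = 0.796

α = 0.796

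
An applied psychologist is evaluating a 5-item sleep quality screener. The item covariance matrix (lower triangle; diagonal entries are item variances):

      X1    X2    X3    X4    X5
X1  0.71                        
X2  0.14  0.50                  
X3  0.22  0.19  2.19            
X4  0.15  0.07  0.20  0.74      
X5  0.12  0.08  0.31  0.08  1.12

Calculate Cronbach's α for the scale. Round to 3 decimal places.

α = 0.465

Σσᵢ² = 0.71 + 0.50 + 2.19 + 0.74 + 1.12 = 5.26
Sum of off-diagonal covariances = 1.56
Var(T) = 5.26 + 2 × 1.56 = 8.38
α = (k/(k−1))·(1 − Σσᵢ²/Var(T)) = (5/4)·(1 − 5.26/8.38) = 0.465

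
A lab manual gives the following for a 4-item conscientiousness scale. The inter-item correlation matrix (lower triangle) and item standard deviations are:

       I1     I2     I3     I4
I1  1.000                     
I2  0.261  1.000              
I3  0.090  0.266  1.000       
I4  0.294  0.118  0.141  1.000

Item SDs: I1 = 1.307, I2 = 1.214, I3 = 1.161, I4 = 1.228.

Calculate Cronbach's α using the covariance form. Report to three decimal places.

Σσ²ᵢ = 1.307² + 1.214² + 1.161² + 1.228² = 6.0380
Covariances σ_ij = r_ij · s_i · s_j:
  σ(I1,I2) = 0.261 × 1.307 × 1.214 = 0.4141
  σ(I1,I3) = 0.090 × 1.307 × 1.161 = 0.1366
  σ(I1,I4) = 0.294 × 1.307 × 1.228 = 0.4719
  σ(I2,I3) = 0.266 × 1.214 × 1.161 = 0.3749
  σ(I2,I4) = 0.118 × 1.214 × 1.228 = 0.1759
  σ(I3,I4) = 0.141 × 1.161 × 1.228 = 0.2010
σ²_T = Σσ²ᵢ + 2·Σσ_ij = 6.0380 + 2 × 1.7744 = 9.5868
α = (4/3)·(1 − 6.0380/9.5868) = 0.494

α = 0.494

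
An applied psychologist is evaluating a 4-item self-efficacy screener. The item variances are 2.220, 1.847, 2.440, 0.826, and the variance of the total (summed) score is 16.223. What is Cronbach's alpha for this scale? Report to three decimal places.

Cronbach's alpha = 0.731

Σσ²ᵢ = 2.220 + 1.847 + 2.440 + 0.826 = 7.333
α = (k/(k−1))·(1 − Σσ²ᵢ/σ²_total) = (4/3)·(1 − 7.333/16.223) = 0.731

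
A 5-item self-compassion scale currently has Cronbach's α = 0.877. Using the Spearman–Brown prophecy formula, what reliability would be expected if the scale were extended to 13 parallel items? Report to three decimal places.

predicted reliability = 0.949

Length factor m = 13/5 = 2.6000
α' = m·α / (1 + (m−1)·α)
   = 13/5 × 0.877 / (1 + (13/5 − 1) × 0.877)
   = 2.2802 / 2.4032 = 0.949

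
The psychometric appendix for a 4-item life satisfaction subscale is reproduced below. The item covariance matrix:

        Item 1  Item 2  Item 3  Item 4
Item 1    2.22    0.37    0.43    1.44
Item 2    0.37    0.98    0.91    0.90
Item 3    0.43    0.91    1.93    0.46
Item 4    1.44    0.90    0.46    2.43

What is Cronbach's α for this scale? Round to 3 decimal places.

ΣVar(i) = 2.22 + 0.98 + 1.93 + 2.43 = 7.56
Σ_{i<j} σ_ij = 4.51
total variance = 7.56 + 2 × 4.51 = 16.58
α = (k/(k−1))·(1 − ΣVar(i)/total variance) = (4/3)·(1 − 7.56/16.58) = 0.725

Cronbach's α = 0.725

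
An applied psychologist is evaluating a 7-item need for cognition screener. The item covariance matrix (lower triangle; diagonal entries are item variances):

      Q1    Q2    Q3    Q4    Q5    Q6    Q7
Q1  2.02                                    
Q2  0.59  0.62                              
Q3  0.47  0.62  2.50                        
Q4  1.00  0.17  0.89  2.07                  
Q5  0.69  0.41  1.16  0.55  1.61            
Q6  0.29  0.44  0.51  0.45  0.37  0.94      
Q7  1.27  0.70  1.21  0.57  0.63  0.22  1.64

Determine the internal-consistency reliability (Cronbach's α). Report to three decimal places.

α = 0.815

Σσ²ᵢ = 2.02 + 0.62 + 2.50 + 2.07 + 1.61 + 0.94 + 1.64 = 11.40
Sum of the distinct covariances = 13.21
σ²_total = 11.40 + 2 × 13.21 = 37.82
α = (k/(k−1))·(1 − Σσ²ᵢ/σ²_total) = (7/6)·(1 − 11.40/37.82) = 0.815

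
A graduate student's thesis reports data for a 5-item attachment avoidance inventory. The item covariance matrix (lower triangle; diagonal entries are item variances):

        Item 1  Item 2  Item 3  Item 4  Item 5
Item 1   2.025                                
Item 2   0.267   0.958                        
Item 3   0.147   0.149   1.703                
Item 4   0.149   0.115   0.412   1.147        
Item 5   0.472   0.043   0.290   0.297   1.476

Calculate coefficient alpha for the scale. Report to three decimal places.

α = 0.488

Σσᵢ² = 2.025 + 0.958 + 1.703 + 1.147 + 1.476 = 7.309
Sum of off-diagonal covariances = 2.341
total variance = 7.309 + 2 × 2.341 = 11.991
α = (k/(k−1))·(1 − Σσᵢ²/total variance) = (5/4)·(1 − 7.309/11.991) = 0.488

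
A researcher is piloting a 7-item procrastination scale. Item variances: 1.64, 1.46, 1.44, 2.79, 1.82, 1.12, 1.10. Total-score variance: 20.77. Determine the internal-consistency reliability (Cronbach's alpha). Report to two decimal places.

ΣVar(i) = 1.64 + 1.46 + 1.44 + 2.79 + 1.82 + 1.12 + 1.10 = 11.37
α = (k/(k−1))·(1 − ΣVar(i)/σ²_total) = (7/6)·(1 − 11.37/20.77) = 0.53

Cronbach's alpha = 0.53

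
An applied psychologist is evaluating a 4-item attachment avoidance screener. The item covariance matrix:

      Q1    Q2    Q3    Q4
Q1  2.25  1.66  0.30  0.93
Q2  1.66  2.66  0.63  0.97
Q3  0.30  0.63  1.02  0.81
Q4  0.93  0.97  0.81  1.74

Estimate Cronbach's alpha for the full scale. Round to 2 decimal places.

ΣVar(i) = 2.25 + 2.66 + 1.02 + 1.74 = 7.67
Sum of off-diagonal covariances = 5.30
σ²_total = 7.67 + 2 × 5.30 = 18.27
α = (k/(k−1))·(1 − ΣVar(i)/σ²_total) = (4/3)·(1 − 7.67/18.27) = 0.77

α = 0.77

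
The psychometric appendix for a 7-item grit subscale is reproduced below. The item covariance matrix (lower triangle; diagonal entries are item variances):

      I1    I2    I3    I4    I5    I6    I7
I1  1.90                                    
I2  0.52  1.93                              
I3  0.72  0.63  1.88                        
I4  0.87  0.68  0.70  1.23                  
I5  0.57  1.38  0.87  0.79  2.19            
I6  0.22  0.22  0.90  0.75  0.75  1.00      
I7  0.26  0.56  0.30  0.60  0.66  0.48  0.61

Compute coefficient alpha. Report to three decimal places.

Σσᵢ² = 1.90 + 1.93 + 1.88 + 1.23 + 2.19 + 1.00 + 0.61 = 10.74
Sum of off-diagonal covariances = 13.43
σ²_T = 10.74 + 2 × 13.43 = 37.60
α = (k/(k−1))·(1 − Σσᵢ²/σ²_T) = (7/6)·(1 − 10.74/37.60) = 0.833

α = 0.833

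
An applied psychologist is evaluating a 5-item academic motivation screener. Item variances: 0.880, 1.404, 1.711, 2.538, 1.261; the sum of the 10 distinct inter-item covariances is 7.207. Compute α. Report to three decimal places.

α = 0.811

ΣVar(i) = 0.880 + 1.404 + 1.711 + 2.538 + 1.261 = 7.794
Sum of distinct covariances = 7.207
total variance = ΣVar(i) + 2·Σcov = 7.794 + 2 × 7.207 = 22.208
α = (5/4)·(1 − 7.794/22.208) = 0.811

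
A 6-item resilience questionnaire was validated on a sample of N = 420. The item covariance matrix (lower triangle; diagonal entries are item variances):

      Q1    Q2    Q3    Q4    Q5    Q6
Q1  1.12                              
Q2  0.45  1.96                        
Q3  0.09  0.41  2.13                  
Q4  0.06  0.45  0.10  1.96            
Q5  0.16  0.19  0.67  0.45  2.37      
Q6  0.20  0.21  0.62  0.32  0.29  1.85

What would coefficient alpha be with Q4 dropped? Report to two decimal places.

Remaining items: Q1, Q2, Q3, Q5, Q6 (k = 5).
ΣVar(i) = 1.12 + 1.96 + 2.13 + 2.37 + 1.85 = 9.43
σ²_T = 9.43 + 2 × 3.29 = 16.01
α (item deleted) = (5/4)·(1 − 9.43/16.01) = 0.51

coefficient alpha = 0.51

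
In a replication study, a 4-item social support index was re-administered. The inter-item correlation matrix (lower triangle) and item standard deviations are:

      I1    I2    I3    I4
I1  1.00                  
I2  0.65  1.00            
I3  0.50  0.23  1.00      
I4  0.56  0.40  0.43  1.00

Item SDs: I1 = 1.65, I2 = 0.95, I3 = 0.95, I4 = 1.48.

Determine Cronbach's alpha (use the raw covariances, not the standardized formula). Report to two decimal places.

α = 0.77

Σσ²ᵢ = 1.65² + 0.95² + 0.95² + 1.48² = 6.7179
Covariances σ_ij = r_ij · s_i · s_j:
  σ(I1,I2) = 0.65 × 1.65 × 0.95 = 1.0189
  σ(I1,I3) = 0.50 × 1.65 × 0.95 = 0.7837
  σ(I1,I4) = 0.56 × 1.65 × 1.48 = 1.3675
  σ(I2,I3) = 0.23 × 0.95 × 0.95 = 0.2076
  σ(I2,I4) = 0.40 × 0.95 × 1.48 = 0.5624
  σ(I3,I4) = 0.43 × 0.95 × 1.48 = 0.6046
σ²_T = Σσ²ᵢ + 2·Σσ_ij = 6.7179 + 2 × 4.5447 = 15.8073
α = (4/3)·(1 − 6.7179/15.8073) = 0.77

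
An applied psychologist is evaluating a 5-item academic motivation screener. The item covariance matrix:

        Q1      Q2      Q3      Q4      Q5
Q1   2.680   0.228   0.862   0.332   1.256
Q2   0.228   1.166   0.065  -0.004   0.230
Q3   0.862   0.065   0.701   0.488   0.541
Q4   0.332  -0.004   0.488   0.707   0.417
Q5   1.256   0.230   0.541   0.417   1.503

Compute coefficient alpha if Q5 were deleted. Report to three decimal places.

α = 0.572

Remaining items: Q1, Q2, Q3, Q4 (k = 4).
sum of item variances = 2.680 + 1.166 + 0.701 + 0.707 = 5.254
σ²_total = 5.254 + 2 × 1.971 = 9.196
α (item deleted) = (4/3)·(1 − 5.254/9.196) = 0.572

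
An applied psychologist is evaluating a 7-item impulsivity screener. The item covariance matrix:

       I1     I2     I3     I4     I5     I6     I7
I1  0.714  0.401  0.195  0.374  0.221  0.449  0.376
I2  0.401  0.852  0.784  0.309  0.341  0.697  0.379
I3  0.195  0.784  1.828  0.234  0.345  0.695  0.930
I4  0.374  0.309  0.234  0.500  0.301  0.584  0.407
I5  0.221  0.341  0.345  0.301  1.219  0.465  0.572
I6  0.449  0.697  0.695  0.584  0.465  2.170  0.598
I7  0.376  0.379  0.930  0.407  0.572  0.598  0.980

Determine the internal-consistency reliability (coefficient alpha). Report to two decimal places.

Σσᵢ² = 0.714 + 0.852 + 1.828 + 0.500 + 1.219 + 2.170 + 0.980 = 8.263
Σ_{i<j} σ_ij = 9.657
total variance = 8.263 + 2 × 9.657 = 27.577
α = (k/(k−1))·(1 − Σσᵢ²/total variance) = (7/6)·(1 − 8.263/27.577) = 0.82

coefficient alpha = 0.82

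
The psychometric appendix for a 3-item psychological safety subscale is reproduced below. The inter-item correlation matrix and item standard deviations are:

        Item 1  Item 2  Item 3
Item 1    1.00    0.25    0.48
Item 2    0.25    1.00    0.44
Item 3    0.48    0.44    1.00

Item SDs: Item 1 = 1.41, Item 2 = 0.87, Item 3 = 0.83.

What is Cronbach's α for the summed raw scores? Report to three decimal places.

Σσ²ᵢ = 1.41² + 0.87² + 0.83² = 3.4339
Covariances σ_ij = r_ij · s_i · s_j:
  σ(Item 1,Item 2) = 0.25 × 1.41 × 0.87 = 0.3067
  σ(Item 1,Item 3) = 0.48 × 1.41 × 0.83 = 0.5617
  σ(Item 2,Item 3) = 0.44 × 0.87 × 0.83 = 0.3177
σ²_T = Σσ²ᵢ + 2·Σσ_ij = 3.4339 + 2 × 1.1861 = 5.8061
α = (3/2)·(1 − 3.4339/5.8061) = 0.613

α = 0.613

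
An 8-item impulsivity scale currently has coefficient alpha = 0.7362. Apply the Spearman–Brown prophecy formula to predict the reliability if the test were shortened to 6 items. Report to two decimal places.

predicted reliability = 0.68

Length factor m = 6/8 = 0.7500
α' = m·α / (1 − (1−m)·α)
   = 6/8 × 0.7362 / (1 − (1 − 6/8) × 0.7362)
   = 0.5521 / 0.8159 = 0.68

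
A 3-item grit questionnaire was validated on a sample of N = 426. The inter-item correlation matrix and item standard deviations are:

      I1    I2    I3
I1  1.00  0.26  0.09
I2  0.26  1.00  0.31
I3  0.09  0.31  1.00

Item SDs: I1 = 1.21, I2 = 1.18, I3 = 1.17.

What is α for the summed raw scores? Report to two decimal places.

Σσ²ᵢ = 1.21² + 1.18² + 1.17² = 4.2254
Covariances σ_ij = r_ij · s_i · s_j:
  σ(I1,I2) = 0.26 × 1.21 × 1.18 = 0.3712
  σ(I1,I3) = 0.09 × 1.21 × 1.17 = 0.1274
  σ(I2,I3) = 0.31 × 1.18 × 1.17 = 0.4280
σ²_T = Σσ²ᵢ + 2·Σσ_ij = 4.2254 + 2 × 0.9266 = 6.0786
α = (3/2)·(1 − 4.2254/6.0786) = 0.46

α = 0.46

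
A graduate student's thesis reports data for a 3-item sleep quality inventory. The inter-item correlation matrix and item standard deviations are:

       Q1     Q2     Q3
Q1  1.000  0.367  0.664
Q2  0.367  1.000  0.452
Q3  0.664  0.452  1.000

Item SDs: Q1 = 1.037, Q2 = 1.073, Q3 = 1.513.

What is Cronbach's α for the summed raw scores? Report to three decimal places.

Σσ²ᵢ = 1.037² + 1.073² + 1.513² = 4.5159
Covariances σ_ij = r_ij · s_i · s_j:
  σ(Q1,Q2) = 0.367 × 1.037 × 1.073 = 0.4084
  σ(Q1,Q3) = 0.664 × 1.037 × 1.513 = 1.0418
  σ(Q2,Q3) = 0.452 × 1.073 × 1.513 = 0.7338
σ²_T = Σσ²ᵢ + 2·Σσ_ij = 4.5159 + 2 × 2.1840 = 8.8839
α = (3/2)·(1 − 4.5159/8.8839) = 0.738

Cronbach's α = 0.738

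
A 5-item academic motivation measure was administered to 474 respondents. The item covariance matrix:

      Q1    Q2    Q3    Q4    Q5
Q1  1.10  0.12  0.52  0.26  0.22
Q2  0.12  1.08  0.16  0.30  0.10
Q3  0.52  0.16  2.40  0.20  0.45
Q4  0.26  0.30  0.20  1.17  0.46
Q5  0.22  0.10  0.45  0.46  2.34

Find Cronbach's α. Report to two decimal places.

α = 0.51

Σσᵢ² = 1.10 + 1.08 + 2.40 + 1.17 + 2.34 = 8.09
Σ_{i<j} σ_ij = 2.79
Var(T) = 8.09 + 2 × 2.79 = 13.67
α = (k/(k−1))·(1 − Σσᵢ²/Var(T)) = (5/4)·(1 − 8.09/13.67) = 0.51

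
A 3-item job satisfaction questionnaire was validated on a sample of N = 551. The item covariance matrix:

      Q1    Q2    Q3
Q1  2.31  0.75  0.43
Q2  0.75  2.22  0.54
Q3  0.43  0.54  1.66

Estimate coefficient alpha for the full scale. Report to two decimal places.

Σσᵢ² = 2.31 + 2.22 + 1.66 = 6.19
Sum of the distinct covariances = 1.72
σ²_T = 6.19 + 2 × 1.72 = 9.63
α = (k/(k−1))·(1 − Σσᵢ²/σ²_T) = (3/2)·(1 − 6.19/9.63) = 0.54

α = 0.54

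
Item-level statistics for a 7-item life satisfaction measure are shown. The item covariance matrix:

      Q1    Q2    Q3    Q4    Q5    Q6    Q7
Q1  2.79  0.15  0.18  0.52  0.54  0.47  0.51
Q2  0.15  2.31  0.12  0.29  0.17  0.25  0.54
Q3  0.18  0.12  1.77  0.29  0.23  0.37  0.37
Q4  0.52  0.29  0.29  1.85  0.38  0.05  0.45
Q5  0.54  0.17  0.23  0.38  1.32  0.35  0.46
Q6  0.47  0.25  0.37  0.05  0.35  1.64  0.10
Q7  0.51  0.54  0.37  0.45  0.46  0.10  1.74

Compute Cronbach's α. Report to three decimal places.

α = 0.587

ΣVar(i) = 2.79 + 2.31 + 1.77 + 1.85 + 1.32 + 1.64 + 1.74 = 13.42
Sum of the distinct covariances = 6.79
Var(T) = 13.42 + 2 × 6.79 = 27.00
α = (k/(k−1))·(1 − ΣVar(i)/Var(T)) = (7/6)·(1 − 13.42/27.00) = 0.587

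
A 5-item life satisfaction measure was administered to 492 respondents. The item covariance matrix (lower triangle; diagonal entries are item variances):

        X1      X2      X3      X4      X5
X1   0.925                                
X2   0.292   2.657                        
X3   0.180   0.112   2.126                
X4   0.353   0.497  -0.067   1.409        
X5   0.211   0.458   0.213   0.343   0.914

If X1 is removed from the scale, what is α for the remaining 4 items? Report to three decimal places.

α = 0.406

Remaining items: X2, X3, X4, X5 (k = 4).
Σσᵢ² = 2.657 + 2.126 + 1.409 + 0.914 = 7.106
σ²_total = 7.106 + 2 × 1.556 = 10.218
α (item deleted) = (4/3)·(1 − 7.106/10.218) = 0.406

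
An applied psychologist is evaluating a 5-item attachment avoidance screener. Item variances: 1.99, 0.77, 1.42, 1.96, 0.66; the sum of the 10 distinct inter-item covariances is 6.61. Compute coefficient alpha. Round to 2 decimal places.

coefficient alpha = 0.83

sum of item variances = 1.99 + 0.77 + 1.42 + 1.96 + 0.66 = 6.80
Sum of distinct covariances = 6.61
σ²_total = sum of item variances + 2·Σcov = 6.80 + 2 × 6.61 = 20.02
α = (5/4)·(1 − 6.80/20.02) = 0.83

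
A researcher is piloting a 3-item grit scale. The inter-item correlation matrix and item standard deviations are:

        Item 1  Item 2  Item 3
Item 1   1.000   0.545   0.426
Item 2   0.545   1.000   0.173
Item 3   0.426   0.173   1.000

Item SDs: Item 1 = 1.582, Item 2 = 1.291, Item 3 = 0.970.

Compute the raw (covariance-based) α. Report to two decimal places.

α = 0.66

Σσ²ᵢ = 1.582² + 1.291² + 0.970² = 5.1103
Covariances σ_ij = r_ij · s_i · s_j:
  σ(Item 1,Item 2) = 0.545 × 1.582 × 1.291 = 1.1131
  σ(Item 1,Item 3) = 0.426 × 1.582 × 0.970 = 0.6537
  σ(Item 2,Item 3) = 0.173 × 1.291 × 0.970 = 0.2166
σ²_T = Σσ²ᵢ + 2·Σσ_ij = 5.1103 + 2 × 1.9834 = 9.0771
α = (3/2)·(1 − 5.1103/9.0771) = 0.66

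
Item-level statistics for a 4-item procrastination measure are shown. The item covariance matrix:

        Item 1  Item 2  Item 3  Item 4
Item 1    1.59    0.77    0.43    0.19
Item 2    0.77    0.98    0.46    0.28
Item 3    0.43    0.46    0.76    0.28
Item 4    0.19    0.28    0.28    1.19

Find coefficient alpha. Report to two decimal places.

sum of item variances = 1.59 + 0.98 + 0.76 + 1.19 = 4.52
Sum of the distinct covariances = 2.41
σ²_T = 4.52 + 2 × 2.41 = 9.34
α = (k/(k−1))·(1 − sum of item variances/σ²_T) = (4/3)·(1 − 4.52/9.34) = 0.69

α = 0.69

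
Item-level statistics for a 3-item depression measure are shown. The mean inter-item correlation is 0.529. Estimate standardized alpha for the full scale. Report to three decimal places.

Standardized α = k·r̄ / (1 + (k−1)·r̄) = 3 × 0.529 / (1 + 2 × 0.529)
  = 1.5870 / 2.0580 = 0.771

standardized alpha = 0.771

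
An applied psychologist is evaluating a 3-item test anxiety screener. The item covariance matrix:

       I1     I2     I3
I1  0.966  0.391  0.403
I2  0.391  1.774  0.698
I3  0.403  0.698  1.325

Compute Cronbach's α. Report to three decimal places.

α = 0.635

Σσᵢ² = 0.966 + 1.774 + 1.325 = 4.065
Sum of off-diagonal covariances = 1.492
σ²_total = 4.065 + 2 × 1.492 = 7.049
α = (k/(k−1))·(1 − Σσᵢ²/σ²_total) = (3/2)·(1 − 4.065/7.049) = 0.635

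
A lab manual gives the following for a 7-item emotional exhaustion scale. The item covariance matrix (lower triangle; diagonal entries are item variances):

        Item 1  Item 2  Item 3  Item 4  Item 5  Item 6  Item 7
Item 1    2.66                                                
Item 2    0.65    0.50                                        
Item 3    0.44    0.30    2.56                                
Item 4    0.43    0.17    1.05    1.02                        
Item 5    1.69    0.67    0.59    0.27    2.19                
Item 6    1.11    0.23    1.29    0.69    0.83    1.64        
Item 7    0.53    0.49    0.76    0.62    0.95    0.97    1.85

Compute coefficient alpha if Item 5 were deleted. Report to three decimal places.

α = 0.787

Remaining items: Item 1, Item 2, Item 3, Item 4, Item 6, Item 7 (k = 6).
ΣVar(i) = 2.66 + 0.50 + 2.56 + 1.02 + 1.64 + 1.85 = 10.23
σ²_total = 10.23 + 2 × 9.73 = 29.69
α (item deleted) = (6/5)·(1 − 10.23/29.69) = 0.787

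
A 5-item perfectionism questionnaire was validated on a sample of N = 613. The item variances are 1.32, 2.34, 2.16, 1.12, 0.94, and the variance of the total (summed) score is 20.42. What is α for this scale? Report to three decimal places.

Σσ²ᵢ = 1.32 + 2.34 + 2.16 + 1.12 + 0.94 = 7.88
α = (k/(k−1))·(1 − Σσ²ᵢ/Var(T)) = (5/4)·(1 − 7.88/20.42) = 0.768

α = 0.768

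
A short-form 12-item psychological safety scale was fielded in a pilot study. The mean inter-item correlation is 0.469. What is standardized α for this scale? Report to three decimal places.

α = 0.914

Standardized α = k·r̄ / (1 + (k−1)·r̄) = 12 × 0.469 / (1 + 11 × 0.469)
  = 5.6280 / 6.1590 = 0.914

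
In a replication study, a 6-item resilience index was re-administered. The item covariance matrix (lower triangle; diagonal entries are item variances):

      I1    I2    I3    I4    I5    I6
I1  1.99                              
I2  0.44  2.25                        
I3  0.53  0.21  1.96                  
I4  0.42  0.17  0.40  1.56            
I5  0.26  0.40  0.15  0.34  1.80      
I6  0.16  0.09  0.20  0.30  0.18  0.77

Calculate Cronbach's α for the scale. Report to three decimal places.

Cronbach's α = 0.542

sum of item variances = 1.99 + 2.25 + 1.96 + 1.56 + 1.80 + 0.77 = 10.33
Σ_{i<j} σ_ij = 4.25
σ²_T = 10.33 + 2 × 4.25 = 18.83
α = (k/(k−1))·(1 − sum of item variances/σ²_T) = (6/5)·(1 − 10.33/18.83) = 0.542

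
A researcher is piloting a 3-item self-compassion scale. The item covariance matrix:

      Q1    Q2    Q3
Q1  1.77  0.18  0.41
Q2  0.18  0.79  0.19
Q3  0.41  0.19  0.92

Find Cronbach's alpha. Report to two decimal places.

Cronbach's alpha = 0.46

Σσ²ᵢ = 1.77 + 0.79 + 0.92 = 3.48
Σ_{i<j} σ_ij = 0.78
σ²_total = 3.48 + 2 × 0.78 = 5.04
α = (k/(k−1))·(1 − Σσ²ᵢ/σ²_total) = (3/2)·(1 − 3.48/5.04) = 0.46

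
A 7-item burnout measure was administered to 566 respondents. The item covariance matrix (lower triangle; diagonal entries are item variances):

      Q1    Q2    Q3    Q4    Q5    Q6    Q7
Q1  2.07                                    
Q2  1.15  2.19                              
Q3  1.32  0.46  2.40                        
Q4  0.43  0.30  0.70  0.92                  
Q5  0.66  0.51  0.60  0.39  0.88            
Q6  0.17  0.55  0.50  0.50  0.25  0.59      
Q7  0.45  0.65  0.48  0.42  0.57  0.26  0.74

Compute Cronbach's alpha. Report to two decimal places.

α = 0.81

Σσᵢ² = 2.07 + 2.19 + 2.40 + 0.92 + 0.88 + 0.59 + 0.74 = 9.79
Sum of off-diagonal covariances = 11.32
Var(T) = 9.79 + 2 × 11.32 = 32.43
α = (k/(k−1))·(1 − Σσᵢ²/Var(T)) = (7/6)·(1 − 9.79/32.43) = 0.81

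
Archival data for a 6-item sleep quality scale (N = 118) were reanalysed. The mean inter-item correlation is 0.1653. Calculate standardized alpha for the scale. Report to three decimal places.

standardized alpha = 0.543

Standardized α = k·r̄ / (1 + (k−1)·r̄) = 6 × 0.1653 / (1 + 5 × 0.1653)
  = 0.9918 / 1.8265 = 0.543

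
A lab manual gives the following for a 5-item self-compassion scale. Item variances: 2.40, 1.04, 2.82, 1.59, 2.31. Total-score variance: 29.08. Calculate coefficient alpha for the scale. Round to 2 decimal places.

sum of item variances = 2.40 + 1.04 + 2.82 + 1.59 + 2.31 = 10.16
α = (k/(k−1))·(1 − sum of item variances/Var(T)) = (5/4)·(1 − 10.16/29.08) = 0.81

α = 0.81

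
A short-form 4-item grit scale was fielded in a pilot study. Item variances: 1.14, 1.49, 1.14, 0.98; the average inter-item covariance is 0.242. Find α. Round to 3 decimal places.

α = 0.506

ΣVar(i) = 1.14 + 1.49 + 1.14 + 0.98 = 4.75
Sum of the 6 distinct covariances = 6 × 0.242 = 1.452
σ²_total = ΣVar(i) + 2·Σcov = 4.75 + 2 × 1.452 = 7.654
α = (4/3)·(1 − 4.75/7.654) = 0.506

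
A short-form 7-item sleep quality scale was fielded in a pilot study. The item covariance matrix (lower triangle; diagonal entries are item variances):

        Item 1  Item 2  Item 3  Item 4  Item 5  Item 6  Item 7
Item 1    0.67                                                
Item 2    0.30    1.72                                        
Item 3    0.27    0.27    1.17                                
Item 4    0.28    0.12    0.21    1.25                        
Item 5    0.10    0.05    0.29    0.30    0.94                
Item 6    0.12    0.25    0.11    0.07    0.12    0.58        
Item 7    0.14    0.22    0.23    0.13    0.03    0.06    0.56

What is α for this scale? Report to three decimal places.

α = 0.602

sum of item variances = 0.67 + 1.72 + 1.17 + 1.25 + 0.94 + 0.58 + 0.56 = 6.89
Sum of off-diagonal covariances = 3.67
σ²_total = 6.89 + 2 × 3.67 = 14.23
α = (k/(k−1))·(1 − sum of item variances/σ²_total) = (7/6)·(1 − 6.89/14.23) = 0.602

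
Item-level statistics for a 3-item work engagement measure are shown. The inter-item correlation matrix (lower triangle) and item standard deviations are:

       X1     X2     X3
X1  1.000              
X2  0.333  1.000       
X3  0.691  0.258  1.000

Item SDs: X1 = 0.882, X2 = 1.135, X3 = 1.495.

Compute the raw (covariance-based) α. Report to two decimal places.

α = 0.66

Σσ²ᵢ = 0.882² + 1.135² + 1.495² = 4.3012
Covariances σ_ij = r_ij · s_i · s_j:
  σ(X1,X2) = 0.333 × 0.882 × 1.135 = 0.3334
  σ(X1,X3) = 0.691 × 0.882 × 1.495 = 0.9111
  σ(X2,X3) = 0.258 × 1.135 × 1.495 = 0.4378
σ²_T = Σσ²ᵢ + 2·Σσ_ij = 4.3012 + 2 × 1.6823 = 7.6658
α = (3/2)·(1 − 4.3012/7.6658) = 0.66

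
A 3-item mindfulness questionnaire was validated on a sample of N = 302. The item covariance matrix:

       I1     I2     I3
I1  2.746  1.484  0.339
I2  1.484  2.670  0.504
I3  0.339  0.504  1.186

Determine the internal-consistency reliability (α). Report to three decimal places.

sum of item variances = 2.746 + 2.670 + 1.186 = 6.602
Sum of the distinct covariances = 2.327
σ²_total = 6.602 + 2 × 2.327 = 11.256
α = (k/(k−1))·(1 − sum of item variances/σ²_total) = (3/2)·(1 − 6.602/11.256) = 0.620

α = 0.620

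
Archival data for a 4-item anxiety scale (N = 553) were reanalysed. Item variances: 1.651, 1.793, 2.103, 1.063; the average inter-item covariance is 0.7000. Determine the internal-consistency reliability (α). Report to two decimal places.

α = 0.75

ΣVar(i) = 1.651 + 1.793 + 2.103 + 1.063 = 6.610
Sum of the 6 distinct covariances = 6 × 0.7000 = 4.2000
σ²_total = ΣVar(i) + 2·Σcov = 6.610 + 2 × 4.2000 = 15.0100
α = (4/3)·(1 − 6.610/15.0100) = 0.75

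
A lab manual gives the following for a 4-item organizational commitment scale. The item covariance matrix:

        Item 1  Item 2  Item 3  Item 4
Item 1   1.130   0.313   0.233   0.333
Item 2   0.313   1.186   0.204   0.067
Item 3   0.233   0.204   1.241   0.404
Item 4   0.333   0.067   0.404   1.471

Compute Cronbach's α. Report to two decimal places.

sum of item variances = 1.130 + 1.186 + 1.241 + 1.471 = 5.028
Σ_{i<j} σ_ij = 1.554
total variance = 5.028 + 2 × 1.554 = 8.136
α = (k/(k−1))·(1 − sum of item variances/total variance) = (4/3)·(1 − 5.028/8.136) = 0.51

Cronbach's α = 0.51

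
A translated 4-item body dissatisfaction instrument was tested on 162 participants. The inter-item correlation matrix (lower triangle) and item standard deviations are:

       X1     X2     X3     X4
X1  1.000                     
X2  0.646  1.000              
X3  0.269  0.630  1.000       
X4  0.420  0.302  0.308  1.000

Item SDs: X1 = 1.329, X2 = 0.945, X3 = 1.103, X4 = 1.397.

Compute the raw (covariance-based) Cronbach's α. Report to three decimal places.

α = 0.729

Σσ²ᵢ = 1.329² + 0.945² + 1.103² + 1.397² = 5.8275
Covariances σ_ij = r_ij · s_i · s_j:
  σ(X1,X2) = 0.646 × 1.329 × 0.945 = 0.8113
  σ(X1,X3) = 0.269 × 1.329 × 1.103 = 0.3943
  σ(X1,X4) = 0.420 × 1.329 × 1.397 = 0.7798
  σ(X2,X3) = 0.630 × 0.945 × 1.103 = 0.6567
  σ(X2,X4) = 0.302 × 0.945 × 1.397 = 0.3987
  σ(X3,X4) = 0.308 × 1.103 × 1.397 = 0.4746
σ²_T = Σσ²ᵢ + 2·Σσ_ij = 5.8275 + 2 × 3.5154 = 12.8583
α = (4/3)·(1 − 5.8275/12.8583) = 0.729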